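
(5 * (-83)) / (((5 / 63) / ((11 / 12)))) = -19173 / 4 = -4793.25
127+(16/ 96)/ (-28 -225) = 192785/ 1518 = 127.00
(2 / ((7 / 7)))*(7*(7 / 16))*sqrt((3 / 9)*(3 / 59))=49*sqrt(59) / 472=0.80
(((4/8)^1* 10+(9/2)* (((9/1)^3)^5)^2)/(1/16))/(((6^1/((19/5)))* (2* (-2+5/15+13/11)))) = -79737768715681678810387828853171/40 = -1993444217892041970259696000000.00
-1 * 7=-7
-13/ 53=-0.25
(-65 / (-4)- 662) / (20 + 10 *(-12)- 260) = 287 / 160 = 1.79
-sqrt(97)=-9.85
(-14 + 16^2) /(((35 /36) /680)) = 1184832 /7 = 169261.71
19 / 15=1.27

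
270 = 270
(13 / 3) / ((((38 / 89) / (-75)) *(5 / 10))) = -1522.37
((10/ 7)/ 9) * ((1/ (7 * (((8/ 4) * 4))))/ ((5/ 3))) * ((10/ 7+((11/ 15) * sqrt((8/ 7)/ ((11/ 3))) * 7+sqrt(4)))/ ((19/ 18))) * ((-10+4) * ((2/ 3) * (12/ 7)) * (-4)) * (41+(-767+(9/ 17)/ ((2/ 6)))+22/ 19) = -201.18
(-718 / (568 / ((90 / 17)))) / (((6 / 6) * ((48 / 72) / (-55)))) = 2665575 / 4828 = 552.11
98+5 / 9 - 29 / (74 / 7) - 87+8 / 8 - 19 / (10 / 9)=-12134 / 1665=-7.29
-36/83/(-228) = 3/1577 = 0.00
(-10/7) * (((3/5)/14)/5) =-3/245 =-0.01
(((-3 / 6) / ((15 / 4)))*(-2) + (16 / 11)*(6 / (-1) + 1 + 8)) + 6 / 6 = 929 / 165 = 5.63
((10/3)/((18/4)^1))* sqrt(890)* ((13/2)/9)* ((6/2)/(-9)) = -130* sqrt(890)/729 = -5.32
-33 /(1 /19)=-627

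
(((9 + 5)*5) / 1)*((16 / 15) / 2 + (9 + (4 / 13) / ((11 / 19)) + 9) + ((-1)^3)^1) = 542486 / 429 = 1264.54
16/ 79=0.20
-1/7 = -0.14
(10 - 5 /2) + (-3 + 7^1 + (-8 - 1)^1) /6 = 20 /3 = 6.67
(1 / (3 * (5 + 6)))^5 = 1 / 39135393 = 0.00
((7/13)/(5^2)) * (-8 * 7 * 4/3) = -1568/975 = -1.61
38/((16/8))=19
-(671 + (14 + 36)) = -721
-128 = -128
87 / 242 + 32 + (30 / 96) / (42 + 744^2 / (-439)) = 33522553909 / 1035949728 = 32.36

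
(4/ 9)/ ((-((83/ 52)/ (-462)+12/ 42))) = -32032/ 20343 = -1.57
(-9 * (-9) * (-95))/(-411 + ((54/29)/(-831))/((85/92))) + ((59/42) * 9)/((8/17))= 45.59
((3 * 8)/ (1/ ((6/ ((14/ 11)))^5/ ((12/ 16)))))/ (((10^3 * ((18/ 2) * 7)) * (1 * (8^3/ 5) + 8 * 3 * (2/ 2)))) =4348377/ 464713550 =0.01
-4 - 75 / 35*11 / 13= -529 / 91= -5.81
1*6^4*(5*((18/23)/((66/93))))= 1807920/253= 7145.93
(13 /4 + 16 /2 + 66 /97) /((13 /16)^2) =296256 /16393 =18.07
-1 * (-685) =685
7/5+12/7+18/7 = 199/35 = 5.69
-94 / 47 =-2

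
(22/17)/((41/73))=1606/697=2.30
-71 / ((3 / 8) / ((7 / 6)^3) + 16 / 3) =-73059 / 5731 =-12.75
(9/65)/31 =9/2015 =0.00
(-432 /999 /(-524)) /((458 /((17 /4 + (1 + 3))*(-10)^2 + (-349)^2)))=245252 /1109963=0.22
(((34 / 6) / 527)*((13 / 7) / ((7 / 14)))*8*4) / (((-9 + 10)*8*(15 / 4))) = 416 / 9765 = 0.04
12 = 12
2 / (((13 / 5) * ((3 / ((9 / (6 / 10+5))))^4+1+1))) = 253125 / 4653389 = 0.05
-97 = -97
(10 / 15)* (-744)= -496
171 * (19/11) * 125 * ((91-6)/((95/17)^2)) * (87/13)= 96171975/143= 672531.29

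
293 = 293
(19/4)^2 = 361/16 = 22.56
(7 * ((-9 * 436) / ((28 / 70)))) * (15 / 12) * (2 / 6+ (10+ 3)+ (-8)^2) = -6638100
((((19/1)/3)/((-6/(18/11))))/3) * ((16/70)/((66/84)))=-304/1815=-0.17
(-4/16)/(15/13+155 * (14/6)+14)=-39/58784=-0.00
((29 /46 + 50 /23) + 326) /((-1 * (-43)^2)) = -0.18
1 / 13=0.08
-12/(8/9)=-27/2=-13.50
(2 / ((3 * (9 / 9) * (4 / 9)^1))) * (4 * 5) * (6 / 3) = 60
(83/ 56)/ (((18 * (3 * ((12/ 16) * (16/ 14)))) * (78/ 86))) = 3569/ 101088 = 0.04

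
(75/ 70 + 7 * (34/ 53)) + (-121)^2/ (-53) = -200847/ 742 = -270.68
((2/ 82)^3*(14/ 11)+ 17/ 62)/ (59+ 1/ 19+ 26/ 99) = 2204035245/ 476758536344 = 0.00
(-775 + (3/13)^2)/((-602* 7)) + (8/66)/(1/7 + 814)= 12325161685/66967461561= 0.18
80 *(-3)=-240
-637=-637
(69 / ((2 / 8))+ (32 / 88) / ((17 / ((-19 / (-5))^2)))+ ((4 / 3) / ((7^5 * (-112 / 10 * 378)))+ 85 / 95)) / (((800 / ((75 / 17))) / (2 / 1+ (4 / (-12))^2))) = 6570000373126327 / 2035790389987200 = 3.23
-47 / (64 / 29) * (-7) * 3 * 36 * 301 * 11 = 852936777 / 16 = 53308548.56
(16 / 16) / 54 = 1 / 54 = 0.02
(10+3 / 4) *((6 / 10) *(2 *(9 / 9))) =129 / 10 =12.90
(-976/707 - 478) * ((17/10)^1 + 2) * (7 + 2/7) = -319772907/24745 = -12922.73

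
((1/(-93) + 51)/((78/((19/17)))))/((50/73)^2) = 240066121/154147500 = 1.56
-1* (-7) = 7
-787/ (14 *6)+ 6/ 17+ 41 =45673/ 1428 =31.98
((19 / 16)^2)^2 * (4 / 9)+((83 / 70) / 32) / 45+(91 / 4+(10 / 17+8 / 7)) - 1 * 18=153866771 / 20889600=7.37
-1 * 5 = -5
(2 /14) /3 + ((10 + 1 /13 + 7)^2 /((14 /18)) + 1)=1334386 /3549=375.99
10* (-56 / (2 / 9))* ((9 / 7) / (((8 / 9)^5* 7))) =-23914845 / 28672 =-834.08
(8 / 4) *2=4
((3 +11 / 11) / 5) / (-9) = -4 / 45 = -0.09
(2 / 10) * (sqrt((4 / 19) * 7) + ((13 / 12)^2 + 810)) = 2 * sqrt(133) / 95 + 116809 / 720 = 162.48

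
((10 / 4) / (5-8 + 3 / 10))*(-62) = 1550 / 27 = 57.41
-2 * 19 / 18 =-19 / 9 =-2.11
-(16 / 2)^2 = -64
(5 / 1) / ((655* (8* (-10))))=-1 / 10480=-0.00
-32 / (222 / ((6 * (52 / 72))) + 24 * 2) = -0.32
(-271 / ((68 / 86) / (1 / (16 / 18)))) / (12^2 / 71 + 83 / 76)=-141479073 / 1144916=-123.57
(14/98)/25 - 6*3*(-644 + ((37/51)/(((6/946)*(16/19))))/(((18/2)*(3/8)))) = 872937034/80325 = 10867.56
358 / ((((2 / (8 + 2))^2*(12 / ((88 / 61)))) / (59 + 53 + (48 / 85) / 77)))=2624455040 / 21777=120514.99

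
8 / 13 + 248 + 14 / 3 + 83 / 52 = 39761 / 156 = 254.88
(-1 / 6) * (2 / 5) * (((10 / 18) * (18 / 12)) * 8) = -4 / 9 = -0.44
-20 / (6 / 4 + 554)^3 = -160 / 1371330631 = -0.00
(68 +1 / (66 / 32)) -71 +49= 1534 / 33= 46.48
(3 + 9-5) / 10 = 7 / 10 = 0.70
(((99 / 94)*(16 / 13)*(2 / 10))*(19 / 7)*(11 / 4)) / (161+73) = 2299 / 278005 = 0.01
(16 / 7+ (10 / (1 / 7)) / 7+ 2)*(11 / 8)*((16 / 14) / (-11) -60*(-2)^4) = -924100 / 49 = -18859.18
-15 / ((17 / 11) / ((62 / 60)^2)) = -10571 / 1020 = -10.36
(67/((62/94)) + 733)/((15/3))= 25872/155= 166.92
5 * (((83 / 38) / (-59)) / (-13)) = 415 / 29146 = 0.01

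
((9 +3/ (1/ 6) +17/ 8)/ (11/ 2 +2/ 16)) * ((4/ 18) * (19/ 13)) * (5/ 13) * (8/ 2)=35416/ 13689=2.59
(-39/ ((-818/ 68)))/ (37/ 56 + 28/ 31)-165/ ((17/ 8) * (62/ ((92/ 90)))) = 0.79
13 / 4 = 3.25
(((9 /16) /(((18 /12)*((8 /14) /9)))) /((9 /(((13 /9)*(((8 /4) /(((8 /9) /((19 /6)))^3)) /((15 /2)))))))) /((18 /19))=11859211 /983040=12.06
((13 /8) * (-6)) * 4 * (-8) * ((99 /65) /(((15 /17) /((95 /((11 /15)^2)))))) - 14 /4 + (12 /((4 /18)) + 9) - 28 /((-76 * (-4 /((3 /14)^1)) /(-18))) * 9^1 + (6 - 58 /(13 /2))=1034611387 /10868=95197.96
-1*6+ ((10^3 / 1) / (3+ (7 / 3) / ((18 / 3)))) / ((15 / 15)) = 17634 / 61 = 289.08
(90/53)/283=90/14999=0.01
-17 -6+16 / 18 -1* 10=-289 / 9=-32.11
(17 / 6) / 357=1 / 126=0.01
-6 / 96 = -1 / 16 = -0.06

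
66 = 66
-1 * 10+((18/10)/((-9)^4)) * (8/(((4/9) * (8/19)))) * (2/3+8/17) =-412549/41310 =-9.99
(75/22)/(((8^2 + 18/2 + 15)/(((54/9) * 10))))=1125/484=2.32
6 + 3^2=15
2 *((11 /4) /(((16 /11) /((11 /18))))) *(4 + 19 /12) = 89177 /6912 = 12.90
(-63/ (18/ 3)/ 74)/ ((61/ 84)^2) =-0.27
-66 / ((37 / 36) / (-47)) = 111672 / 37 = 3018.16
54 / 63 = 6 / 7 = 0.86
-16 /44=-4 /11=-0.36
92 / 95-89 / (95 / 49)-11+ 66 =956 / 95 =10.06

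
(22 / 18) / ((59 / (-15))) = -0.31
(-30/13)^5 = -24300000/371293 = -65.45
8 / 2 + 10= 14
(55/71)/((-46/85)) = -4675/3266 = -1.43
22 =22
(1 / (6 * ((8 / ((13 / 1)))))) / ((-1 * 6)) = -13 / 288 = -0.05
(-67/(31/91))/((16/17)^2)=-1762033/7936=-222.03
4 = 4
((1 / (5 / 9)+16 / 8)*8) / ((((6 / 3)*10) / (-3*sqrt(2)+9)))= 342 / 25 - 114*sqrt(2) / 25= 7.23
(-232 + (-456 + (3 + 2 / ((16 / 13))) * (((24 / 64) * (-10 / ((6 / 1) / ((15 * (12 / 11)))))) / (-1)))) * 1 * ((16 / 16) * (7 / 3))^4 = -270743963 / 14256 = -18991.58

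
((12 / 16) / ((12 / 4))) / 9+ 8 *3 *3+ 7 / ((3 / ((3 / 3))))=2677 / 36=74.36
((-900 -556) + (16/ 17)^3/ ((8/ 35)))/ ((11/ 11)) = -7135408/ 4913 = -1452.35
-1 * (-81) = 81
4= 4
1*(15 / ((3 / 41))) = 205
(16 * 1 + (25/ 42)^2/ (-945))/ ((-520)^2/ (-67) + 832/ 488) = -21800920357/ 5496843879072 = -0.00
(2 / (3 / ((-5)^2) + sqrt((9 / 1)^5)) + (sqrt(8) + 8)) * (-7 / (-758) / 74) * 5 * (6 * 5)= 525 * sqrt(2) / 14023 + 4258975 / 28410598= 0.20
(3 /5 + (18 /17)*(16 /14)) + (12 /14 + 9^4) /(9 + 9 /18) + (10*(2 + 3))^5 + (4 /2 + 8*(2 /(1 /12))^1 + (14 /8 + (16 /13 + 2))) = 26243824869233 /83980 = 312500891.51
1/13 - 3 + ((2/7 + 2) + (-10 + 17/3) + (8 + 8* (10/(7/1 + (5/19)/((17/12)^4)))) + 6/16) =360624012535/24486949032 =14.73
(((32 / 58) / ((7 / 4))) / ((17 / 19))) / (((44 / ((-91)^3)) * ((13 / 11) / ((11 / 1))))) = -27691664 / 493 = -56169.70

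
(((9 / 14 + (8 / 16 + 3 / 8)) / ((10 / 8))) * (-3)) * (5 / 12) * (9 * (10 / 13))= -10.51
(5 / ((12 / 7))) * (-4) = -35 / 3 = -11.67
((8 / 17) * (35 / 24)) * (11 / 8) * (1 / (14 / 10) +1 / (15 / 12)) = 583 / 408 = 1.43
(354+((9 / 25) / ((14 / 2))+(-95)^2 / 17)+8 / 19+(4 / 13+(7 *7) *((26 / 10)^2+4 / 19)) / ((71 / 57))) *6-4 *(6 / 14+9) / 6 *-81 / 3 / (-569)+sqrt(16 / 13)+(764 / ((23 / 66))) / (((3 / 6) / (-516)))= -1540046221653401526 / 682782489025+4 *sqrt(13) / 13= -2255543.29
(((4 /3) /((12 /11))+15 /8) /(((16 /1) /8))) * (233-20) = 15833 /48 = 329.85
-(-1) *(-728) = -728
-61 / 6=-10.17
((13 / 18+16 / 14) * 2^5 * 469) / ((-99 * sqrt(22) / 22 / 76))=-19145920 * sqrt(22) / 891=-100788.24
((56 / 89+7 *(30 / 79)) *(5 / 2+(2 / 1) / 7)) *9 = 579501 / 7031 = 82.42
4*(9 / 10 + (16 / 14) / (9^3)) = 92014 / 25515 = 3.61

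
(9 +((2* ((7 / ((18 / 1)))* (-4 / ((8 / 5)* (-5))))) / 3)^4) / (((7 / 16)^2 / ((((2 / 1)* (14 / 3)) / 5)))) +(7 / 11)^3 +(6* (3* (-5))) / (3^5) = 87.66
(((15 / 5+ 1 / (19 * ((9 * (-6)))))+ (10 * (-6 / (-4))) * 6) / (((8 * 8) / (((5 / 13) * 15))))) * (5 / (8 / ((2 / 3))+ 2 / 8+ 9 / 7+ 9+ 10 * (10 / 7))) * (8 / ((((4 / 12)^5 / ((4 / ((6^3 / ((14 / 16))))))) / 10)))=2922145625 / 8149024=358.59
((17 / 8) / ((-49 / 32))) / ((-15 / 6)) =136 / 245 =0.56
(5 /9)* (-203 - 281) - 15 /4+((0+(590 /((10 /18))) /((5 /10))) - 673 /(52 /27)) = 351449 /234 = 1501.92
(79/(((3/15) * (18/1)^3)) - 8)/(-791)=0.01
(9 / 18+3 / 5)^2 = 121 / 100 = 1.21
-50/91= -0.55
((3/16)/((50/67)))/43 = 0.01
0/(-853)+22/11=2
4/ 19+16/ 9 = 340/ 171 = 1.99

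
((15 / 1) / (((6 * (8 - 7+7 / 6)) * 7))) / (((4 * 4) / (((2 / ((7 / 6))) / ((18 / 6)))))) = 15 / 2548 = 0.01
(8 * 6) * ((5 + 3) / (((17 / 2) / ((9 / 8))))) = 864 / 17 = 50.82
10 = 10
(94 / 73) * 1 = 94 / 73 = 1.29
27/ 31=0.87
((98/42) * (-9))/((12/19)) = -133/4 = -33.25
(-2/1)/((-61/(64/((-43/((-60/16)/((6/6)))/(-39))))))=-18720/2623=-7.14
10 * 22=220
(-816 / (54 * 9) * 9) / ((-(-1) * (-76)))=34 / 171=0.20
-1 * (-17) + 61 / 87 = 1540 / 87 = 17.70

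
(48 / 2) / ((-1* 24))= -1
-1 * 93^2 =-8649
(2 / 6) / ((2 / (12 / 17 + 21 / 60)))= 359 / 2040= 0.18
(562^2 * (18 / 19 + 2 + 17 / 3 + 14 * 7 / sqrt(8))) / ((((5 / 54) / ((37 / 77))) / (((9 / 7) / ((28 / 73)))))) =16964213543262 / 358435 + 51825499623 * sqrt(2) / 385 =237698237.06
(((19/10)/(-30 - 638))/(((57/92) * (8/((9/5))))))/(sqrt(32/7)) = -69 * sqrt(14)/534400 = -0.00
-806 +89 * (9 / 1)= -5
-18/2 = -9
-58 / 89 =-0.65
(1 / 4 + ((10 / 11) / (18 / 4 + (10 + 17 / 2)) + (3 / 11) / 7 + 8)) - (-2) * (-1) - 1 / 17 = 755043 / 120428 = 6.27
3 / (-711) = -1 / 237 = -0.00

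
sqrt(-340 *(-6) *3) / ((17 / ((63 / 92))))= 189 *sqrt(170) / 782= 3.15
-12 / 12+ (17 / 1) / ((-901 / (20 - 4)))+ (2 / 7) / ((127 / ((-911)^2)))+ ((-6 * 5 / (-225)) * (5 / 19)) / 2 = 5010933362 / 2685669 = 1865.80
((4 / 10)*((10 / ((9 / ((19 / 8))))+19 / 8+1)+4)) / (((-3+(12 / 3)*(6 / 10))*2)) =-721 / 216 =-3.34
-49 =-49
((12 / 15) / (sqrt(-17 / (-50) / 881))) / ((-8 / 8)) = -4 * sqrt(29954) / 17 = -40.72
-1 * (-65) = 65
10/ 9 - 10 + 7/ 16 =-1217/ 144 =-8.45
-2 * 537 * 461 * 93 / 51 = -15348534 / 17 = -902854.94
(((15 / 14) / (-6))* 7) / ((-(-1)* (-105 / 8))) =2 / 21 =0.10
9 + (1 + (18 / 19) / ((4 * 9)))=381 / 38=10.03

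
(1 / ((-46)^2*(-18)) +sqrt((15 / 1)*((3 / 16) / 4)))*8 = -1 / 4761 +3*sqrt(5) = 6.71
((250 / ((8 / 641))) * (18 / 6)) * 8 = 480750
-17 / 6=-2.83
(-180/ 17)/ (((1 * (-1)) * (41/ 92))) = 16560/ 697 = 23.76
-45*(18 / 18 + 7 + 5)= -585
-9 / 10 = -0.90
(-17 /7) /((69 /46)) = -34 /21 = -1.62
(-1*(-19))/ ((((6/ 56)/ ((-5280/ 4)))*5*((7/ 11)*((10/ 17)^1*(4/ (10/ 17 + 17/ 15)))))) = -4037044/ 75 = -53827.25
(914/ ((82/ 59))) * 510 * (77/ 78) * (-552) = -97413004920/ 533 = -182763611.48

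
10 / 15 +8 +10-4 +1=47 / 3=15.67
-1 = -1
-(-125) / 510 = 25 / 102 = 0.25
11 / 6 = 1.83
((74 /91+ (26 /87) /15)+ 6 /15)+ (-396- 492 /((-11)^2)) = -398.83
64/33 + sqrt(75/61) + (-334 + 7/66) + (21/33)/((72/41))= -262621/792 + 5*sqrt(183)/61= -330.48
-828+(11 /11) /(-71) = -58789 /71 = -828.01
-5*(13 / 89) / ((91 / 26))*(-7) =130 / 89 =1.46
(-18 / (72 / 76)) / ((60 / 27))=-171 / 20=-8.55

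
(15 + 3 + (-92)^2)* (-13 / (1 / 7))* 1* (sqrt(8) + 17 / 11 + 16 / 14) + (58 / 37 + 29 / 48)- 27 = -1543724* sqrt(2)- 40537795157 / 19536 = -4258185.88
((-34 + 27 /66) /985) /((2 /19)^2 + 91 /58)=-0.02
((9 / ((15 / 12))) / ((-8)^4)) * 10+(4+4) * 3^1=12297 / 512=24.02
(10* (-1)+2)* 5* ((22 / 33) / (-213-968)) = 80 / 3543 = 0.02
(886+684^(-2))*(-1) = -886.00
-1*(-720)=720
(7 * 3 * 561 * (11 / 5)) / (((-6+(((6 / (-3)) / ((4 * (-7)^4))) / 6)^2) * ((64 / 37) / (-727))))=180858034022323581 / 99615761260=1815556.41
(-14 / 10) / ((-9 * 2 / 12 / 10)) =9.33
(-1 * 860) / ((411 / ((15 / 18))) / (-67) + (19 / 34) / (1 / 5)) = 9795400 / 52019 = 188.30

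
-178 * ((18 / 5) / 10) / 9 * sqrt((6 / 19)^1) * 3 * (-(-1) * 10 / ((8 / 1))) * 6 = -801 * sqrt(114) / 95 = -90.02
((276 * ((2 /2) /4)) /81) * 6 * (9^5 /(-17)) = -301806 /17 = -17753.29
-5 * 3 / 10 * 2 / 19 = -3 / 19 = -0.16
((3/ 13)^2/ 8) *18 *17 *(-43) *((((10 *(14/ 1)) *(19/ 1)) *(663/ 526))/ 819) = -31875255/ 88894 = -358.58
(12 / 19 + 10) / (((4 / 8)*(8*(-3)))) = -101 / 114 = -0.89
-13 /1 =-13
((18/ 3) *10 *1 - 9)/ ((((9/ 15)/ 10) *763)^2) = 42500/ 1746507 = 0.02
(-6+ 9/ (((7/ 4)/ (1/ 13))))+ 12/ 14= -432/ 91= -4.75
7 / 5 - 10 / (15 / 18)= -53 / 5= -10.60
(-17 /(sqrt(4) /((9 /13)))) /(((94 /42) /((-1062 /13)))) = 1706103 /7943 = 214.79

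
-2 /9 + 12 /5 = 98 /45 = 2.18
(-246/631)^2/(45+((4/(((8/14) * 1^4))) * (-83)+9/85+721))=2571930/3132332587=0.00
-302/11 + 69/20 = -5281/220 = -24.00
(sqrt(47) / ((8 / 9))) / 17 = 9 * sqrt(47) / 136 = 0.45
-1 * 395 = -395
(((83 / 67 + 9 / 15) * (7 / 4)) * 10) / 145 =2156 / 9715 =0.22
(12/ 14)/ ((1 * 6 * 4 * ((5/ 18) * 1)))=9/ 70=0.13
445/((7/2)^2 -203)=-1780/763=-2.33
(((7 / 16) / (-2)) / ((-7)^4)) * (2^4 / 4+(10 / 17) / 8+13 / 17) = -47 / 106624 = -0.00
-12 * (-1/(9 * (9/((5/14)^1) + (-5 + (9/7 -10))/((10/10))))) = 70/603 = 0.12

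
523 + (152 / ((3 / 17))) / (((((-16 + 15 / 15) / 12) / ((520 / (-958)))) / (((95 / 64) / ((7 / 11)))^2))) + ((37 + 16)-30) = 5815668911 / 2253216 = 2581.05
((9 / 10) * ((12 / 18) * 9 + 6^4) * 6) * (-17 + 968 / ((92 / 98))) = 163993410 / 23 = 7130148.26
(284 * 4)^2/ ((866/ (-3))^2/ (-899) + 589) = 10441403136/ 4015643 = 2600.18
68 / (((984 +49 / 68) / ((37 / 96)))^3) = 4230589213 / 1037622848238769536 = 0.00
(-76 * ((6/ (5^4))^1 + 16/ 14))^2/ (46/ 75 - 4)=-220254163296/ 97234375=-2265.19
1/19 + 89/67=1758/1273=1.38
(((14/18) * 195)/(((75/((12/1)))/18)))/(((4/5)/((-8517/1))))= -4650282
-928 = -928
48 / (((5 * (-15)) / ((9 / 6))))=-24 / 25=-0.96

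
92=92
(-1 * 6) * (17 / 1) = -102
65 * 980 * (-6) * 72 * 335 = -9218664000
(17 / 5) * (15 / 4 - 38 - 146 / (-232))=-3315 / 29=-114.31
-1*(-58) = 58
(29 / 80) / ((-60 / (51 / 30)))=-493 / 48000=-0.01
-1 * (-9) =9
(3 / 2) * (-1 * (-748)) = 1122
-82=-82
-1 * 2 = -2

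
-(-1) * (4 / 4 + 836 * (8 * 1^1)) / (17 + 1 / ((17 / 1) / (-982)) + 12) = -113713 / 489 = -232.54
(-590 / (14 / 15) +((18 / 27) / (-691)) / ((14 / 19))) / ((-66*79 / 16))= 73384352 / 37830177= 1.94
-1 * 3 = -3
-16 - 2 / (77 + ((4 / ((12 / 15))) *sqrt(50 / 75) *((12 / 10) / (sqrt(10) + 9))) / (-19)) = 2 *(-105507 - 11723 *sqrt(10) + 16 *sqrt(6)) / (-2 *sqrt(6) + 1463 *sqrt(10) + 13167) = -16.03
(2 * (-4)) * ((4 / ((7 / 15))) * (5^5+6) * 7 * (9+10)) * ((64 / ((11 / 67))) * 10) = -1224426393600 / 11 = -111311490327.27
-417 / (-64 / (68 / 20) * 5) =4.43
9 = 9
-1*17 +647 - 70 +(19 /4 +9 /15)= 11307 /20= 565.35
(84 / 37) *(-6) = -504 / 37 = -13.62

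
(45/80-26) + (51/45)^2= -86951/3600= -24.15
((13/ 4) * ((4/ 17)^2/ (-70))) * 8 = -208/ 10115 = -0.02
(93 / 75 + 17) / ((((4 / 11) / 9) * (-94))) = -5643 / 1175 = -4.80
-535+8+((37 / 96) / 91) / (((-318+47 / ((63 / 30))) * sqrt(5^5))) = -527 - 37 * sqrt(5) / 322816000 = -527.00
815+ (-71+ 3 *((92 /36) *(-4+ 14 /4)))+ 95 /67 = 298117 /402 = 741.58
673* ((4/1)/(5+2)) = 384.57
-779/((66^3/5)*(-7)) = 3895/2012472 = 0.00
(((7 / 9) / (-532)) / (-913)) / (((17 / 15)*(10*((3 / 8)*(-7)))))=-1 / 18578637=-0.00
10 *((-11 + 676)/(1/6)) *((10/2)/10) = 19950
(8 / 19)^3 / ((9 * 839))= 512 / 51792309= 0.00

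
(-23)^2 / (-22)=-529 / 22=-24.05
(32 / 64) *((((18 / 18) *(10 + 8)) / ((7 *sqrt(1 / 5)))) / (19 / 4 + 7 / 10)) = 180 *sqrt(5) / 763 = 0.53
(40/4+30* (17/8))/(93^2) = 295/34596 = 0.01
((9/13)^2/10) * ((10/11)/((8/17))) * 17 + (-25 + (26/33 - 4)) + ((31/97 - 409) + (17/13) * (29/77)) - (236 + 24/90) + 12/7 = -101391626087/151471320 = -669.38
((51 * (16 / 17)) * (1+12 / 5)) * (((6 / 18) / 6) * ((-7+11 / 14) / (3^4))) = -1972 / 2835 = -0.70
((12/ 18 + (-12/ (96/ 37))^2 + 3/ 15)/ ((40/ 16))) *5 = 21367/ 480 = 44.51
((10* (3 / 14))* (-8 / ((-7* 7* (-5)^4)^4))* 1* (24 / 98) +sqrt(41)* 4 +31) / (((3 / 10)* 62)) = 20* sqrt(41) / 93 +1870639924102783202837 / 1122383954461669921875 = 3.04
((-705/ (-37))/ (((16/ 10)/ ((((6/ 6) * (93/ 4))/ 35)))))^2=4298769225/ 68690944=62.58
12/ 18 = 2/ 3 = 0.67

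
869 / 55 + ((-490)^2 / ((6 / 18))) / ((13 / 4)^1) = 14407027 / 65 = 221646.57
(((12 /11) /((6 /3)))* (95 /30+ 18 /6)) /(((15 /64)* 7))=2368 /1155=2.05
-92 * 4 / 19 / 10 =-184 / 95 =-1.94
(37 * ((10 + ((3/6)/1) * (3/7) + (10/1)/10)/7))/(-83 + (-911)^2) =5809/81324124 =0.00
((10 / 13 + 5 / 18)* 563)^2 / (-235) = -3805212845 / 2573532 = -1478.60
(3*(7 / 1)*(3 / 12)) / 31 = 21 / 124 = 0.17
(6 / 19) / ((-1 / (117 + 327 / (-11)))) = -27.56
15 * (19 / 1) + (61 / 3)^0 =286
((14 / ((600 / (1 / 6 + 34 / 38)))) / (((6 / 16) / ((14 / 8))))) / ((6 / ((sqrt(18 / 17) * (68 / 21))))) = 847 * sqrt(34) / 76950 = 0.06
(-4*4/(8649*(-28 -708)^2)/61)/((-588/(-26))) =-13/5251443636096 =-0.00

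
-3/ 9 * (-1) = 1/ 3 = 0.33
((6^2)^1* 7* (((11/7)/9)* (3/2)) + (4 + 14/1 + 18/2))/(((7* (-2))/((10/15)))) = -31/7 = -4.43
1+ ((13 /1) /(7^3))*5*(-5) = 18 /343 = 0.05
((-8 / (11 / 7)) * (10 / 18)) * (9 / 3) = -280 / 33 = -8.48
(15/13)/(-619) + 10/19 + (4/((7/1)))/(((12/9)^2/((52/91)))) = 5305102/7491757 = 0.71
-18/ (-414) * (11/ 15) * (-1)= -11/ 345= -0.03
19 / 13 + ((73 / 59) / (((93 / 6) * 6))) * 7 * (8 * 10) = 635693 / 71331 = 8.91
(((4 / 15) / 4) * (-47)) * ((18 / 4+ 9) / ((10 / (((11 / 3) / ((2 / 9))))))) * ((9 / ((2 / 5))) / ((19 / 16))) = -1322.43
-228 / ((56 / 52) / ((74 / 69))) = -36556 / 161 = -227.06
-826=-826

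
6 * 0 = 0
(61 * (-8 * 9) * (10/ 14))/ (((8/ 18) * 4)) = -24705/ 14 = -1764.64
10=10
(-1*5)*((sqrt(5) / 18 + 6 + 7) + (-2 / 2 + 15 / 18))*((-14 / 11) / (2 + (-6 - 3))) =-11.78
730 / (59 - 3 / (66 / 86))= 4015 / 303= 13.25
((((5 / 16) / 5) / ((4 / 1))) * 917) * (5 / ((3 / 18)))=13755 / 32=429.84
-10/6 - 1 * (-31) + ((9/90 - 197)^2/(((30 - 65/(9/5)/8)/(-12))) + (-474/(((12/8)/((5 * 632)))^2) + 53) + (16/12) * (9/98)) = -14186235084414797/6743625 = -2103651238.68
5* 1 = 5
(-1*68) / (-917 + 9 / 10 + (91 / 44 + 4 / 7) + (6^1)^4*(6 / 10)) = 20944 / 41845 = 0.50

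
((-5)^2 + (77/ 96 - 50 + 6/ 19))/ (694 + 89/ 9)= -18669/ 550240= -0.03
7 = 7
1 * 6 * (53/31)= 318/31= 10.26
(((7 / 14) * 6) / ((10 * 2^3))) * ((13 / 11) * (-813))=-31707 / 880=-36.03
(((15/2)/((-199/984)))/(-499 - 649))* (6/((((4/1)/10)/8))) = 5400/1393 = 3.88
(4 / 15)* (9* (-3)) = -36 / 5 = -7.20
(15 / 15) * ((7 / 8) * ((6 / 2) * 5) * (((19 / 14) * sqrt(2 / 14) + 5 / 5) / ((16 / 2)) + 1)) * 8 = 285 * sqrt(7) / 112 + 945 / 8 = 124.86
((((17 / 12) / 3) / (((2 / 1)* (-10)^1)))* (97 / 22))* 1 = -1649 / 15840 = -0.10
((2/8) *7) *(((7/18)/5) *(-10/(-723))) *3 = 49/8676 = 0.01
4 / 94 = 2 / 47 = 0.04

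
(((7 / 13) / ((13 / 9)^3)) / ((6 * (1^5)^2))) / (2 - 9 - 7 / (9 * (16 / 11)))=-0.00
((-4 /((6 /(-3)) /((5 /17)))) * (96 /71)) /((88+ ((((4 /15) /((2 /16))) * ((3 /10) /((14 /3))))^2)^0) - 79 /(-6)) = 5760 /739891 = 0.01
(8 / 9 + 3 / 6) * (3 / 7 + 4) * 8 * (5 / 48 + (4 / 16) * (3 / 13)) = 78275 / 9828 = 7.96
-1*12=-12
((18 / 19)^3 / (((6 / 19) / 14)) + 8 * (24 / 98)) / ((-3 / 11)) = -2571976 / 17689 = -145.40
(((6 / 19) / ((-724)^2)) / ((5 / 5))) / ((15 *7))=1 / 174288520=0.00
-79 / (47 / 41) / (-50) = 3239 / 2350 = 1.38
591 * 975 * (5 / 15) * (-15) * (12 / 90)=-384150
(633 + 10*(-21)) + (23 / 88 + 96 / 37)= 1386587 / 3256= 425.86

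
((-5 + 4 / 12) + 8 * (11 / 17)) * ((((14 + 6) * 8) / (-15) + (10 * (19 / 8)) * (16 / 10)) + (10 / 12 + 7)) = 2743 / 153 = 17.93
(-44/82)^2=484/1681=0.29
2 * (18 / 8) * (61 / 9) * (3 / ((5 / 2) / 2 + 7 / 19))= 2318 / 41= 56.54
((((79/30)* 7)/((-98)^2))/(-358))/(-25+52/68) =1343/6070935360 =0.00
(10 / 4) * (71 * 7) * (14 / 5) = 3479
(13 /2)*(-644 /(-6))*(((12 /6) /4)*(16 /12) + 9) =60697 /9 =6744.11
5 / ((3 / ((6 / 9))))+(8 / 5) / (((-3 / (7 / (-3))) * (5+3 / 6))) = 662 / 495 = 1.34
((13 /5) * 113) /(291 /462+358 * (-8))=-226226 /2204795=-0.10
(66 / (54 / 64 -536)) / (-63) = 704 / 359625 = 0.00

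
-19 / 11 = -1.73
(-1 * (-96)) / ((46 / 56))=116.87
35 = 35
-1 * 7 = -7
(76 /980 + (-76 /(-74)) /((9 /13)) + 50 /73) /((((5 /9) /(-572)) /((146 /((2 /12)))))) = -91814998704 /45325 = -2025703.23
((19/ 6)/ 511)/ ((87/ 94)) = 893/ 133371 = 0.01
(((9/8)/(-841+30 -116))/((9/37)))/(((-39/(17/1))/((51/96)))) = 10693/9255168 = 0.00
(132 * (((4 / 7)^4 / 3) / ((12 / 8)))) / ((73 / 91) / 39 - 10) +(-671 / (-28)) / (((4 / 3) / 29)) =101248456529 / 194368496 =520.91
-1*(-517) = 517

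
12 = 12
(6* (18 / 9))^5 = 248832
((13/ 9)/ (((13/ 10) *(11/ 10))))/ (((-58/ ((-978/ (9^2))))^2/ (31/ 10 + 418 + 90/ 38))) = 21377151710/ 1153220409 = 18.54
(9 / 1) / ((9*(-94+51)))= -1 / 43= -0.02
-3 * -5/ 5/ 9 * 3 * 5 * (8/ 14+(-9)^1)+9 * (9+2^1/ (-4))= 481/ 14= 34.36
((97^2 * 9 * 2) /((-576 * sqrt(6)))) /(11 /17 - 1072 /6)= 159953 * sqrt(6) /581056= 0.67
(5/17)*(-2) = -10/17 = -0.59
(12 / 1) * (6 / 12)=6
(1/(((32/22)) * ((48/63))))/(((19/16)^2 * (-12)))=-77/1444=-0.05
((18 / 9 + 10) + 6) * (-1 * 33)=-594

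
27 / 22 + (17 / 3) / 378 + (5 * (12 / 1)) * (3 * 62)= 69612668 / 6237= 11161.24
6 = 6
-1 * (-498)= 498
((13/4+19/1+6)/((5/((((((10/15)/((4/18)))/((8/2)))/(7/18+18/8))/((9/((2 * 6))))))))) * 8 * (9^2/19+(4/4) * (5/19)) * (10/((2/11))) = 7696656/1805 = 4264.08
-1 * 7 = -7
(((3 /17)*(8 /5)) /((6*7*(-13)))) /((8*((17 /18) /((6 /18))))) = -3 /131495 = -0.00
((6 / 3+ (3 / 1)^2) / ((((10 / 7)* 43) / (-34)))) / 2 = -1309 / 430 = -3.04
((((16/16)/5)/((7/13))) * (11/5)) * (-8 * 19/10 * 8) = -86944/875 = -99.36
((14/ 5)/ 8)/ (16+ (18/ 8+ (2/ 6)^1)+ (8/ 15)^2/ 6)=945/ 50303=0.02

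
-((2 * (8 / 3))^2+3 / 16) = -4123 / 144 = -28.63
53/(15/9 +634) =159/1907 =0.08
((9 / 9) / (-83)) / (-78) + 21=135955 / 6474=21.00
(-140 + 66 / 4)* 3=-741 / 2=-370.50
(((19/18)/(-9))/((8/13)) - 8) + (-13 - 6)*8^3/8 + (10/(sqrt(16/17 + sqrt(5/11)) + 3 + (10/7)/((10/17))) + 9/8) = -1585093/1296 + 10/(sqrt(sqrt(55)/11 + 16/17) + 38/7) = -1221.57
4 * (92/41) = 368/41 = 8.98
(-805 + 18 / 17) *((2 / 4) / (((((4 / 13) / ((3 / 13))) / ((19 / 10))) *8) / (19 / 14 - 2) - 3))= 7011171 / 204646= 34.26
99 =99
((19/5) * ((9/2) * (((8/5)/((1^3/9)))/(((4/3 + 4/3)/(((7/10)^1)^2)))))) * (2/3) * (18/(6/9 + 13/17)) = 34613649/91250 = 379.33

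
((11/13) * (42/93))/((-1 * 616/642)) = -321/806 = -0.40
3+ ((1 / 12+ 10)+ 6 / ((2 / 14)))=661 / 12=55.08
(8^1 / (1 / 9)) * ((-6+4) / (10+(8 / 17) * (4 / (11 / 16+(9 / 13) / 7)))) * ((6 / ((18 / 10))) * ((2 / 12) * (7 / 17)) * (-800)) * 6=512960000 / 40207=12757.98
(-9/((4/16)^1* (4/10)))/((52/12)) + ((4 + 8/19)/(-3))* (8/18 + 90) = -342466/2223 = -154.06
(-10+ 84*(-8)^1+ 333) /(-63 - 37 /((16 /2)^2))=22336 /4069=5.49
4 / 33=0.12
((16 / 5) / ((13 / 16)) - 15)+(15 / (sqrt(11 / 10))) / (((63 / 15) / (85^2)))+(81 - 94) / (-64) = -45171 / 4160+180625 *sqrt(110) / 77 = 24591.88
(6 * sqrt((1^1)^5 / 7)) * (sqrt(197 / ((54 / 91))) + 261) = sqrt(7) * (sqrt(107562) + 4698) / 21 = 633.21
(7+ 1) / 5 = 8 / 5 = 1.60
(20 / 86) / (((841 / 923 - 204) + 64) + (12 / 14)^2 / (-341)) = -154224070 / 92240071377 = -0.00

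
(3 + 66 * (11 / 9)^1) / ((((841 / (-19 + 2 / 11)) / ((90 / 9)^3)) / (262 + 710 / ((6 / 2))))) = -785128000 / 841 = -933564.80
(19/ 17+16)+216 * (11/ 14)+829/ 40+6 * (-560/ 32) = 488171/ 4760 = 102.56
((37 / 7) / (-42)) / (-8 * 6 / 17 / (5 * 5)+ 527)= -15725 / 65834538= -0.00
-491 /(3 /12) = -1964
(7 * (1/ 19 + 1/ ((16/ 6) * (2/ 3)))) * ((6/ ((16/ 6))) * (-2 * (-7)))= 82467/ 608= 135.64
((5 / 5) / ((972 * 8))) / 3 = 1 / 23328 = 0.00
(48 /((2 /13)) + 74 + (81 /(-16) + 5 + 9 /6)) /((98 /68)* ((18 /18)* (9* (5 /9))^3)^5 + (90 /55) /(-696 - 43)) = 856658407 /97246337890620104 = 0.00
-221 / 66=-3.35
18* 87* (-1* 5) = -7830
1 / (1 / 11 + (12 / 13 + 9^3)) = 143 / 104392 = 0.00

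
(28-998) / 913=-1.06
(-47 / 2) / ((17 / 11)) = -517 / 34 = -15.21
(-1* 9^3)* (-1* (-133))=-96957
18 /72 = 1 /4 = 0.25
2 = 2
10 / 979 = 0.01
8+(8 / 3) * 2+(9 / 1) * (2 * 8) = 472 / 3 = 157.33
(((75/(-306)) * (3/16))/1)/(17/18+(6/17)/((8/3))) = -225/5272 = -0.04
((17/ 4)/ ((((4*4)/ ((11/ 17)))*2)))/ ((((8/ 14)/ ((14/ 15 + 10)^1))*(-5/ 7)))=-22099/ 9600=-2.30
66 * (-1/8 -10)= -2673/4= -668.25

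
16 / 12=4 / 3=1.33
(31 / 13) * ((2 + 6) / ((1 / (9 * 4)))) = 8928 / 13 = 686.77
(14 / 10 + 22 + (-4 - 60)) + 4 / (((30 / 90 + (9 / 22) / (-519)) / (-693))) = -159024271 / 18985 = -8376.31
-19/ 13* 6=-114/ 13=-8.77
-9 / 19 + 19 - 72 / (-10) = 2444 / 95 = 25.73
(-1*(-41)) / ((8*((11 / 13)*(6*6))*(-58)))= -533 / 183744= -0.00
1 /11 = 0.09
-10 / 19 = -0.53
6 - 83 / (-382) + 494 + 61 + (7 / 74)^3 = 43437039133 / 77397784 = 561.22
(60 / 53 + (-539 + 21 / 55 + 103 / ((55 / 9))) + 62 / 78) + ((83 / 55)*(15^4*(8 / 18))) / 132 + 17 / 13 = -326761784 / 1250535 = -261.30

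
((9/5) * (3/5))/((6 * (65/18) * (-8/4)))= -0.02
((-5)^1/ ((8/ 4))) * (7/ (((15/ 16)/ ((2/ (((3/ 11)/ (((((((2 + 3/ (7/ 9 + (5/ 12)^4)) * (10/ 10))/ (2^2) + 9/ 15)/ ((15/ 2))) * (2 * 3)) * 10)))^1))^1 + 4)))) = -157349024/ 68535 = -2295.89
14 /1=14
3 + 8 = 11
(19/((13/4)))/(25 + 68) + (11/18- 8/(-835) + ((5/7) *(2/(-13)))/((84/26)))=192781853/296797410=0.65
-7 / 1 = -7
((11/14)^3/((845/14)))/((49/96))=31944/2028845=0.02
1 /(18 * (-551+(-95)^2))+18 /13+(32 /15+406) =4060198529 /9914580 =409.52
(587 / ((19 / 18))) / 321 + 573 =1168431 / 2033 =574.73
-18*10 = -180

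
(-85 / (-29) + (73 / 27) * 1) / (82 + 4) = 2206 / 33669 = 0.07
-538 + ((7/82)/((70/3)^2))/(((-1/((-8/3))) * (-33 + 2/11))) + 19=-1344300858/2590175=-519.00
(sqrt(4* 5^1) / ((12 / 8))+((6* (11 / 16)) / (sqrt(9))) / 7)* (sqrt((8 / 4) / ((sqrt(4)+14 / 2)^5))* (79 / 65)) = 869* sqrt(2) / 884520+316* sqrt(10) / 47385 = 0.02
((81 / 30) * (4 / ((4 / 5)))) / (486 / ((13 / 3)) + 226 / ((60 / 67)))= 5265 / 142163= 0.04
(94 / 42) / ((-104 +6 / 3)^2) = 47 / 218484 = 0.00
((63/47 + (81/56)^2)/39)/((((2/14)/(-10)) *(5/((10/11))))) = -1.12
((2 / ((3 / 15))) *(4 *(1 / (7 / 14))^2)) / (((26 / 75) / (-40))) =-240000 / 13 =-18461.54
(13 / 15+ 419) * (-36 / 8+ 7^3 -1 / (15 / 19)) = 31858433 / 225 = 141593.04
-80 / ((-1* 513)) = 80 / 513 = 0.16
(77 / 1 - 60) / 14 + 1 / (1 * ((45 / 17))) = 1003 / 630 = 1.59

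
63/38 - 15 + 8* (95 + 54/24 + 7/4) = 29589/38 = 778.66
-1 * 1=-1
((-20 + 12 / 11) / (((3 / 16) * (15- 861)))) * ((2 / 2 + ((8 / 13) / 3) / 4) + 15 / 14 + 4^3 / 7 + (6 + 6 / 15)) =3086528 / 1465695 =2.11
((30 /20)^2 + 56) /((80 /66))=7689 /160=48.06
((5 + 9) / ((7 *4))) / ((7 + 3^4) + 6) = 1 / 188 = 0.01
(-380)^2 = 144400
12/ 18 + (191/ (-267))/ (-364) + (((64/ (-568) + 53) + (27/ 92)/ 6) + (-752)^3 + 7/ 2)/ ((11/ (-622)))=318030481963225596/ 13225667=24046460716.37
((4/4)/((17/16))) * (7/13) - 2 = -330/221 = -1.49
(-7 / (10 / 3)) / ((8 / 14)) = -3.68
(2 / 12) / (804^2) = 1 / 3878496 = 0.00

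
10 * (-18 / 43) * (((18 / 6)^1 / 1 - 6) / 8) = 135 / 86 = 1.57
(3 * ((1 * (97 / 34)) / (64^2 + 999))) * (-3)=-873 / 173230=-0.01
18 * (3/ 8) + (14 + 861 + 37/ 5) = 889.15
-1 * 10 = -10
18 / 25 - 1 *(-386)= 9668 / 25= 386.72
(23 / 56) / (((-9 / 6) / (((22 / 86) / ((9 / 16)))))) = -1012 / 8127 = -0.12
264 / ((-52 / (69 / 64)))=-2277 / 416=-5.47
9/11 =0.82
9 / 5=1.80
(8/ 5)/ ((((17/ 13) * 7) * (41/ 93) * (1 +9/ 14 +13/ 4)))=38688/ 477445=0.08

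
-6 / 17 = -0.35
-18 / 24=-3 / 4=-0.75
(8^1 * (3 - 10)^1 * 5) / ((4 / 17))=-1190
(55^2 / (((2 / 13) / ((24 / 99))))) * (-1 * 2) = -28600 / 3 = -9533.33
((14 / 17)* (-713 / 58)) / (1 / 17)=-4991 / 29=-172.10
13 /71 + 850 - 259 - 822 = -16388 /71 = -230.82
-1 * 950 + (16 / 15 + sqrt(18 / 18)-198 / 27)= -14329 / 15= -955.27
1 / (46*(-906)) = -1 / 41676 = -0.00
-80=-80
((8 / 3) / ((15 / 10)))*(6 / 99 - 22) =-11584 / 297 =-39.00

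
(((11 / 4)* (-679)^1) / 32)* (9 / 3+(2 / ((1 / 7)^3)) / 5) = -5235769 / 640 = -8180.89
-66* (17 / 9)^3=-108086 / 243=-444.80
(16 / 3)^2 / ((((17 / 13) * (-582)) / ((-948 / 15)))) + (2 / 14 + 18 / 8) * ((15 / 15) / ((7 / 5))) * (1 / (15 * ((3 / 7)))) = 16380317 / 6233220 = 2.63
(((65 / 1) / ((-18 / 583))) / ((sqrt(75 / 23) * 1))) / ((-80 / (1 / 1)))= 7579 * sqrt(69) / 4320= 14.57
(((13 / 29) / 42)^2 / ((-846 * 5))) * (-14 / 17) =169 / 7620015060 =0.00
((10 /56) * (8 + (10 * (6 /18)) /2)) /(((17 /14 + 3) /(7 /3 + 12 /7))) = 12325 /7434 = 1.66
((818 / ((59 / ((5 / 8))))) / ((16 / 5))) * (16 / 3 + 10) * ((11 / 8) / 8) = 2586925 / 362496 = 7.14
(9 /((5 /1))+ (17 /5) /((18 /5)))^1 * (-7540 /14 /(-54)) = 93119 /3402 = 27.37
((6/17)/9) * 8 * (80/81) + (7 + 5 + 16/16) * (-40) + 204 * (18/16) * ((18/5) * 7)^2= 14997801002/103275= 145221.99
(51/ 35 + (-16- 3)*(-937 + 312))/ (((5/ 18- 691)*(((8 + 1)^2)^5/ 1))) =-831352/ 168587962890795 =-0.00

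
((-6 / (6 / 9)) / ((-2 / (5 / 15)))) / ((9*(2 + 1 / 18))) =0.08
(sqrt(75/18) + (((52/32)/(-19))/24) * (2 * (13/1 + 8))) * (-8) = -15.13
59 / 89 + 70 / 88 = 5711 / 3916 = 1.46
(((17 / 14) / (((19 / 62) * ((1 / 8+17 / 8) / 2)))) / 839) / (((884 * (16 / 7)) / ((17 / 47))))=527 / 701276472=0.00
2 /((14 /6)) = 6 /7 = 0.86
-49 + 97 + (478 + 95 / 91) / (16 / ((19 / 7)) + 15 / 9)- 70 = 1621939 / 39221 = 41.35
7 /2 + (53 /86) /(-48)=14395 /4128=3.49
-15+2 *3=-9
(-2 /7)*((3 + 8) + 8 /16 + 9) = -41 /7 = -5.86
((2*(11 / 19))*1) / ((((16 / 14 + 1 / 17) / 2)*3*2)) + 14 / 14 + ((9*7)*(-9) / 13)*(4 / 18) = -8.37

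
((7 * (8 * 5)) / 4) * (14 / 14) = 70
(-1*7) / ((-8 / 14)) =49 / 4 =12.25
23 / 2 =11.50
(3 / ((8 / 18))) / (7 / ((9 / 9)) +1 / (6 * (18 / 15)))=243 / 257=0.95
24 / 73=0.33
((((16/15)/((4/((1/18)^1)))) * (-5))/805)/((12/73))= -73/130410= -0.00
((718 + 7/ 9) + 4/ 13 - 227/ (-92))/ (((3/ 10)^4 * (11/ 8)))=155335900000/ 2397681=64785.89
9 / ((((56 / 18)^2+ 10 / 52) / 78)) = 1478412 / 20789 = 71.12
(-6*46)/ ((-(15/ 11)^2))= 11132/ 75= 148.43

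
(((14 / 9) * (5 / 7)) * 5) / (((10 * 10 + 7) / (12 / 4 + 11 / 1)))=700 / 963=0.73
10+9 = 19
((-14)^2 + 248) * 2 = 888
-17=-17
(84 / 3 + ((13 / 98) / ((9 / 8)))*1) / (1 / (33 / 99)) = 12400 / 1323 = 9.37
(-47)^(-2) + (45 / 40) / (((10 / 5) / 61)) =1212757 / 35344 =34.31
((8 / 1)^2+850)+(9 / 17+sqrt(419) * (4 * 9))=36 * sqrt(419)+15547 / 17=1651.43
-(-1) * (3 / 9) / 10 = 1 / 30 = 0.03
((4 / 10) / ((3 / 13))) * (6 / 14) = 26 / 35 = 0.74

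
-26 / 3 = -8.67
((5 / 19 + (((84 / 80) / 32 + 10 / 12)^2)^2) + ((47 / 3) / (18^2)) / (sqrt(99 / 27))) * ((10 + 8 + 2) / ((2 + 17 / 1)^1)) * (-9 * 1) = -213266790781459 / 27254587392000-235 * sqrt(33) / 5643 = -8.06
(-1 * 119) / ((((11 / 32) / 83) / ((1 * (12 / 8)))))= -474096 / 11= -43099.64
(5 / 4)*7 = 35 / 4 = 8.75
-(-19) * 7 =133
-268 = -268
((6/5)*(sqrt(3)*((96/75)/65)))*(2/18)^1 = 64*sqrt(3)/24375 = 0.00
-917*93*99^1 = -8442819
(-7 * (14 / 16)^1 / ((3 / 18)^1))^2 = 21609 / 16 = 1350.56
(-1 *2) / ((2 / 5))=-5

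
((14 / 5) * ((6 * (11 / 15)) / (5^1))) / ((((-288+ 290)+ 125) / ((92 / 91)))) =4048 / 206375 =0.02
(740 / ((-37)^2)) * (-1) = -20 / 37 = -0.54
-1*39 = -39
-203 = -203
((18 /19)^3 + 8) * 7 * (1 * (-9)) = -3824352 /6859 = -557.57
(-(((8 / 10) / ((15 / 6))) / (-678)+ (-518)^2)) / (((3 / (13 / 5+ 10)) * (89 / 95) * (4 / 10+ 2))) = -75612026042 / 150855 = -501223.20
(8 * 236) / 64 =59 / 2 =29.50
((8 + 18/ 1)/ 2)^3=2197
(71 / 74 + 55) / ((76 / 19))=4141 / 296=13.99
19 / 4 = 4.75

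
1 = 1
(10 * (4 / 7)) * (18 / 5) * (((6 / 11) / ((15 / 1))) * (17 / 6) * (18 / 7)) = 14688 / 2695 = 5.45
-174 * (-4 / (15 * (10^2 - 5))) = 232 / 475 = 0.49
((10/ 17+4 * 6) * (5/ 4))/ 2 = 1045/ 68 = 15.37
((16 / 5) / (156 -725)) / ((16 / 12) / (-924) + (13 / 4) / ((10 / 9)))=-0.00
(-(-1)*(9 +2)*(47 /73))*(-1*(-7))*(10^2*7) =2533300 /73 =34702.74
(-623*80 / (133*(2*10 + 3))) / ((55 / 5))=-7120 / 4807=-1.48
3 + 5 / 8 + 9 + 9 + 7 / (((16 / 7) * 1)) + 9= 539 / 16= 33.69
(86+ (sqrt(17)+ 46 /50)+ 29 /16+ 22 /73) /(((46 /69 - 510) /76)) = -148187973 /11154400 - 57 * sqrt(17) /382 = -13.90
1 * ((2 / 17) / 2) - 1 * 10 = -169 / 17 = -9.94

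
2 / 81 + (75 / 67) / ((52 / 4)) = 7817 / 70551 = 0.11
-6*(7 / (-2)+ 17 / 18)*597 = 9154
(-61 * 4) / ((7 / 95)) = -23180 / 7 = -3311.43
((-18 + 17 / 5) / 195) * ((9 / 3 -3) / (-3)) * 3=0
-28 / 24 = -1.17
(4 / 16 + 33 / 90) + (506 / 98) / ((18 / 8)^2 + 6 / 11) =495679 / 322420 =1.54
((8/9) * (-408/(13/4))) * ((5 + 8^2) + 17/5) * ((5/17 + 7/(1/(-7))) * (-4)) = -102309888/65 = -1573998.28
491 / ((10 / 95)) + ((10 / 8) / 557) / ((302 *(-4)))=12554147243 / 2691424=4664.50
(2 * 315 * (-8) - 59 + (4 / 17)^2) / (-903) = 5.65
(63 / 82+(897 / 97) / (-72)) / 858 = 0.00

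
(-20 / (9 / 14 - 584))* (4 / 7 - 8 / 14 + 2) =560 / 8167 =0.07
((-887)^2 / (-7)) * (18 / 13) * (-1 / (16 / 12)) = 21242763 / 182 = 116718.48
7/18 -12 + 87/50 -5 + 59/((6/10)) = 18779/225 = 83.46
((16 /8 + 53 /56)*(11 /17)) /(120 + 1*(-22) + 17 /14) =605 /31484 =0.02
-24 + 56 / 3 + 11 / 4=-31 / 12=-2.58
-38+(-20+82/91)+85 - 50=-2011/91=-22.10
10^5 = 100000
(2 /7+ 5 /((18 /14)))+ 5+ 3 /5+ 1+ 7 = 5599 /315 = 17.77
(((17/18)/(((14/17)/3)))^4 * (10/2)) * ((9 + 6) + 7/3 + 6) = 174393936025/10668672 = 16346.36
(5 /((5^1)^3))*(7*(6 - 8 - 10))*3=-252 /25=-10.08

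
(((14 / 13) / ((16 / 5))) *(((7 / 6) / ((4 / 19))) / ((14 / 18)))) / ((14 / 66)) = 9405 / 832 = 11.30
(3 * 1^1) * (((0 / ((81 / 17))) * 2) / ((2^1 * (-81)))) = 0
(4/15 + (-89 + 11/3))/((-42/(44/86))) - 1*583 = -7882699/13545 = -581.96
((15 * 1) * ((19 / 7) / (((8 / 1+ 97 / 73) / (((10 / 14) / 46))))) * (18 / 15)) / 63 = 6935 / 5372409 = 0.00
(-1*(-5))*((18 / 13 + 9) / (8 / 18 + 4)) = 1215 / 104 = 11.68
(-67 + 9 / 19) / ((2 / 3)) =-1896 / 19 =-99.79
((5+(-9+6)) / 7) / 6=1 / 21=0.05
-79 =-79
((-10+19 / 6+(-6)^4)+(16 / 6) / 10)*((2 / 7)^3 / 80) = 38683 / 102900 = 0.38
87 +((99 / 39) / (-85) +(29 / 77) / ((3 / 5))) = 22359787 / 255255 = 87.60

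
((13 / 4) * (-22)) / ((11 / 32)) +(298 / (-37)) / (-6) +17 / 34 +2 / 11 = -502993 / 2442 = -205.98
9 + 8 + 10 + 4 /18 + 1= 254 /9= 28.22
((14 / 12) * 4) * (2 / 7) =4 / 3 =1.33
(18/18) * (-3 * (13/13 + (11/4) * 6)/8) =-6.56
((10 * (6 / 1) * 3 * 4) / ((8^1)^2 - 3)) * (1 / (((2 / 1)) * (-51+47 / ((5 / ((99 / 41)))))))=-12300 / 58987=-0.21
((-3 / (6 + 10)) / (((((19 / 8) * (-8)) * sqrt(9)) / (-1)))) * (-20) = 5 / 76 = 0.07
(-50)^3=-125000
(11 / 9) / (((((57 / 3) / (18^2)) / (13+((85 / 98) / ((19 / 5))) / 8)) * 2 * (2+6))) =19213227 / 1132096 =16.97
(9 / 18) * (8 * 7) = 28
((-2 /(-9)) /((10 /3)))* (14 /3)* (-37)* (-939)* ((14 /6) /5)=1134938 /225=5044.17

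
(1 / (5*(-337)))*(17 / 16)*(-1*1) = 17 / 26960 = 0.00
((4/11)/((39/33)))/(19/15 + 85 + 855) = 60/183547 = 0.00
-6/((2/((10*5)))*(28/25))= -1875/14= -133.93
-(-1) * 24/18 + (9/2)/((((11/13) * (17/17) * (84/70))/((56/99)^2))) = 98876/35937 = 2.75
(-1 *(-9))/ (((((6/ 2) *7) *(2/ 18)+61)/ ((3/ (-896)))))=-81/ 170240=-0.00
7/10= 0.70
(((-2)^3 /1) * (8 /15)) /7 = -64 /105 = -0.61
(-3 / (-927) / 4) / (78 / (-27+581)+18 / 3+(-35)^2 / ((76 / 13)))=5263 / 1403014809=0.00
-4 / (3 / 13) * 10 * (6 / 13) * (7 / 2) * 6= -1680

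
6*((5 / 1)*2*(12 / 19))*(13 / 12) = 780 / 19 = 41.05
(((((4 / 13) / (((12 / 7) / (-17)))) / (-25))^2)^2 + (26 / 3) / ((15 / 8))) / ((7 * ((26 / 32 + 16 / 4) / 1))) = 66835948542736 / 487087773046875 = 0.14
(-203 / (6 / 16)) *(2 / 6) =-180.44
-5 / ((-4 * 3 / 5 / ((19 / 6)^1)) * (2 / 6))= 475 / 24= 19.79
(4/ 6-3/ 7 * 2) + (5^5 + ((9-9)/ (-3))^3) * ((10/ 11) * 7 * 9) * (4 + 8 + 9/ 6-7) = 268734331/ 231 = 1163352.08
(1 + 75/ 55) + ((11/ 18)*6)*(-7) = -769/ 33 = -23.30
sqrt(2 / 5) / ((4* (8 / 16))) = sqrt(10) / 10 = 0.32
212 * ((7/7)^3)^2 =212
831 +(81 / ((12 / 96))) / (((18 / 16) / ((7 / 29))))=28131 / 29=970.03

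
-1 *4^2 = -16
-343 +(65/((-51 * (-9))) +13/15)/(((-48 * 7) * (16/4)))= -528989477/1542240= -343.00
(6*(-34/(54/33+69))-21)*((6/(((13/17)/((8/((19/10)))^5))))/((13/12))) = -24814839398400000/108381329329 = -228958.62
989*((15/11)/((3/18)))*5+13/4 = 1780343/44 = 40462.34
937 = 937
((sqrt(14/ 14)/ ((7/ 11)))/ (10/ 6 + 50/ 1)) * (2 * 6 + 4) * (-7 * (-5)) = 528/ 31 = 17.03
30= 30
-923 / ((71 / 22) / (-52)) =14872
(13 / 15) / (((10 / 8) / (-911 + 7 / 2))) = -3146 / 5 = -629.20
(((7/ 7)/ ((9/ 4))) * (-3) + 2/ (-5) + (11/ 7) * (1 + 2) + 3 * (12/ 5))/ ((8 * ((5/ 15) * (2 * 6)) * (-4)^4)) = 1069/ 860160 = 0.00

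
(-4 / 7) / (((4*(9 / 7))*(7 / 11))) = -11 / 63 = -0.17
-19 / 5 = -3.80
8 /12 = 2 /3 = 0.67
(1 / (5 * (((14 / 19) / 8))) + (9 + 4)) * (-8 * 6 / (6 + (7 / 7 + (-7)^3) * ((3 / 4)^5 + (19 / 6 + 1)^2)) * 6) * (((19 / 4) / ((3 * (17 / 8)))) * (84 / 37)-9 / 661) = 54624844136448 / 44797793841115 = 1.22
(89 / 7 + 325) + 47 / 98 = 33143 / 98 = 338.19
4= 4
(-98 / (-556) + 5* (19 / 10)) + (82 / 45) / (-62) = 1870576 / 193905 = 9.65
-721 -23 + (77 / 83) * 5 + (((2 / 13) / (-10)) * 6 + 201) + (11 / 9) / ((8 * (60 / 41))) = -2509397083 / 4661280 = -538.35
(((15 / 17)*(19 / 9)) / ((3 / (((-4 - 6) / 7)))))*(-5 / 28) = 2375 / 14994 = 0.16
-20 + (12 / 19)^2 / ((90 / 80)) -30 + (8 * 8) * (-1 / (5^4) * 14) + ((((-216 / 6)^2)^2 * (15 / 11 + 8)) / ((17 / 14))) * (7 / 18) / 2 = 106254960319978 / 42191875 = 2518374.93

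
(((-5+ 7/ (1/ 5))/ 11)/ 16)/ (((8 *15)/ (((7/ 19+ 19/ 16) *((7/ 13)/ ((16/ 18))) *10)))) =0.01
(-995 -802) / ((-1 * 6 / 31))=18569 / 2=9284.50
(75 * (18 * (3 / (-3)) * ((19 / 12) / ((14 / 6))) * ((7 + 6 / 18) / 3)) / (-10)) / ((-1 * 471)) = -1045 / 2198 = -0.48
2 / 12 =1 / 6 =0.17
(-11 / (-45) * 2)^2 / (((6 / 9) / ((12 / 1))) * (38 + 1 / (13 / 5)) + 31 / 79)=994136 / 10501875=0.09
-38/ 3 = -12.67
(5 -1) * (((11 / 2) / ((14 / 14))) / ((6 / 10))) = 110 / 3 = 36.67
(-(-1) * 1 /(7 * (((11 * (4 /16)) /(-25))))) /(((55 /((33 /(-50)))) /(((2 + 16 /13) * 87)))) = 3132 /715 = 4.38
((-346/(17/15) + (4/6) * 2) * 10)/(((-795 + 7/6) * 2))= 155020/80971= 1.91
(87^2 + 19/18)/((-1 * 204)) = -136261/3672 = -37.11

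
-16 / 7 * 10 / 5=-32 / 7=-4.57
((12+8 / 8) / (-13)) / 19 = -1 / 19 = -0.05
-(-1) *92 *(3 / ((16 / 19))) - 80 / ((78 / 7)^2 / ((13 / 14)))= 153107 / 468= 327.15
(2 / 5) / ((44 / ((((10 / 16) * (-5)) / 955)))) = -1 / 33616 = -0.00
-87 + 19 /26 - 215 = -7833 /26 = -301.27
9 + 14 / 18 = 88 / 9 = 9.78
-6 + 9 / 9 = -5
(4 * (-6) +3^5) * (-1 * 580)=-127020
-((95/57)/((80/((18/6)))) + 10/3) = -163/48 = -3.40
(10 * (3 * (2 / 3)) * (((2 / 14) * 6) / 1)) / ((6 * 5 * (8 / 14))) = 1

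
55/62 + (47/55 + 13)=50269/3410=14.74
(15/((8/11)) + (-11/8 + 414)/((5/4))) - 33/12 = 13919/40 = 347.98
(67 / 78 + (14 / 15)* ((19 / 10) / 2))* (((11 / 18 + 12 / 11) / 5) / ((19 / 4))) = 1147148 / 9169875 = 0.13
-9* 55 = -495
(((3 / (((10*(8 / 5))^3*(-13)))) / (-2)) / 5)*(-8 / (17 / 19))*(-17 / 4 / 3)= 19 / 266240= 0.00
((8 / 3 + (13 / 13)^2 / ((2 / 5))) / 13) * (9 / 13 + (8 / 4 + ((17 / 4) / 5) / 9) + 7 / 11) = 2731441 / 2007720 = 1.36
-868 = -868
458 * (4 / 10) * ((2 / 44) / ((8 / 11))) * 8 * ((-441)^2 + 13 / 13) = 89072756 / 5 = 17814551.20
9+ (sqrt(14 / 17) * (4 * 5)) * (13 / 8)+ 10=19+ 65 * sqrt(238) / 34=48.49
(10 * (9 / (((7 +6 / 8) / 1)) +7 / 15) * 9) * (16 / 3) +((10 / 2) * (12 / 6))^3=55224 / 31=1781.42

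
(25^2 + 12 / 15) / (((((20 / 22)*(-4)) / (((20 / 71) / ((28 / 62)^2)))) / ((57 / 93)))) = -2896113 / 19880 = -145.68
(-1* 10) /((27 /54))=-20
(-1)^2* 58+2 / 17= 988 / 17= 58.12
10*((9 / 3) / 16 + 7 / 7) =95 / 8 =11.88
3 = 3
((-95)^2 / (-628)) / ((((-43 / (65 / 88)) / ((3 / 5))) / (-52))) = -4575675 / 594088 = -7.70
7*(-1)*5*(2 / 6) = -35 / 3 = -11.67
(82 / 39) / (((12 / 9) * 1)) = 41 / 26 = 1.58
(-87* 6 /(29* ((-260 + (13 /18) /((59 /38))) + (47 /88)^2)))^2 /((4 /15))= 20544520463216640 /1136464506466097449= 0.02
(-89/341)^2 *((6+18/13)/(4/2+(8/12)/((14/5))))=15968736/71047691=0.22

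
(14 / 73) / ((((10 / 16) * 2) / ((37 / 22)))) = 1036 / 4015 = 0.26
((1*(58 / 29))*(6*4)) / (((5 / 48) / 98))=225792 / 5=45158.40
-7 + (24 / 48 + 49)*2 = 92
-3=-3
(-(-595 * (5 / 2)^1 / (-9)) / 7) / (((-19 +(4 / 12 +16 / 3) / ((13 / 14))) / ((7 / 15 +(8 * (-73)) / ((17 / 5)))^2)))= 24804386893 / 461754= 53717.75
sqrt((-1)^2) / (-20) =-1 / 20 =-0.05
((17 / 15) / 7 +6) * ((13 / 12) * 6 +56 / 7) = 18763 / 210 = 89.35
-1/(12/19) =-19/12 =-1.58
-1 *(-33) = 33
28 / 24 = 7 / 6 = 1.17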